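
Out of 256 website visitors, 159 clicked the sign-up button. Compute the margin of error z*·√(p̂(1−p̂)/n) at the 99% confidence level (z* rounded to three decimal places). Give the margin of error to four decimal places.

Sample proportion p̂ = 159/256 = 0.62109.
Standard error of p̂: √(0.235336/256) = √0.000919282 = 0.030320.
z* = 2.576 at the 99% level.
So ME = 0.0781.

ME = 0.0781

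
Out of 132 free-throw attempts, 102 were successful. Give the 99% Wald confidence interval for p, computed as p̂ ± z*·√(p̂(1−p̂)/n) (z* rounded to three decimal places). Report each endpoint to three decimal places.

Sample proportion p̂ = 102/132 = 0.77273.
Standard error of p̂: √(0.175620/132) = √0.001330453 = 0.036475.
For 99% confidence, z* = 2.576.
Margin = 2.576·0.036475 = 0.09396.
So the interval runs from 0.679 to 0.867.

(0.679, 0.867)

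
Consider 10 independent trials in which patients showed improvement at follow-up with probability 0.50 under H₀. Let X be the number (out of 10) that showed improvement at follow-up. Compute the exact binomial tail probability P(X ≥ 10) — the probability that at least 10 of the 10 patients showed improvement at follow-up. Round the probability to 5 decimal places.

X ~ Binomial(n=10, p=0.50).
P(X ≥ 10) = C(10,10)·0.50^10·0.50^0.
= 0.000977 = 0.00098.

P = 0.00098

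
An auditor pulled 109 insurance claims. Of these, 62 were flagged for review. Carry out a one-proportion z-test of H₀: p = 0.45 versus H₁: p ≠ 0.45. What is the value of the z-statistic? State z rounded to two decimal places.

z = 2.49

p̂ = 62/109 = 0.56881.
Under H₀, SE = √(p₀(1−p₀)/n) = √(0.45·0.55/109) = √0.002270642 = 0.047651.
Test statistic: z = 0.11881/0.047651 = 2.49.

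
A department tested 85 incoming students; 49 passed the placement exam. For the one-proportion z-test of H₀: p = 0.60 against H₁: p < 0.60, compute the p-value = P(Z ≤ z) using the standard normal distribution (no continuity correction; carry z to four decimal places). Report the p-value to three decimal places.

p-value = 0.329

p̂ = 49/85 = 0.57647.
Under H₀, SE = √(p₀(1−p₀)/n) = √(0.60·0.40/85) = √0.002823529 = 0.053137.
Test statistic (full precision, shown to 4 dp): z = (49/85 − 0.60)/SE₀ ≈ -0.4428.
From the standard normal, P(Z ≤ z) = 0.329.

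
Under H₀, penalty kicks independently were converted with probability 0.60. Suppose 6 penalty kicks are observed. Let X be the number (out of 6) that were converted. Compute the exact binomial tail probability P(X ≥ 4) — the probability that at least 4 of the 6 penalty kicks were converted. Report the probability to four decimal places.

X ~ Binomial(n=6, p=0.60).
P(X ≥ 4) = C(6,4)·0.60^4·0.40^2 + C(6,5)·0.60^5·0.40^1 + C(6,6)·0.60^6·0.40^0.
= 0.311040 + 0.186624 + 0.046656 = 0.5443.

P = 0.5443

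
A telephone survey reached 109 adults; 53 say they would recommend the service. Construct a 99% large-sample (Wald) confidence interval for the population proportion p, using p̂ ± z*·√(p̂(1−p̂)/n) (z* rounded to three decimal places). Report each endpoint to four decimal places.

With x = 53 successes in n = 109, p̂ = 0.48624.
SE(p̂) = √(0.48624·0.51376/109) = 0.047873.
For 99% confidence, z* = 2.576.
Margin of error: 2.576 × 0.047873 = 0.12332.
Interval: 0.48624 ± 0.12332 → (0.3629, 0.6096).

(0.3629, 0.6096)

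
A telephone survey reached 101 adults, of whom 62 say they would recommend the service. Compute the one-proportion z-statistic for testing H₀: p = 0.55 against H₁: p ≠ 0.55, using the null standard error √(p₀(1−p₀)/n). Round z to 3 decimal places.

z = 1.290

p̂ = 62/101 = 0.61386.
Null standard error: √(0.55·0.45/101) = √0.002450495 = 0.049502.
Test statistic: z = 0.06386/0.049502 = 1.290.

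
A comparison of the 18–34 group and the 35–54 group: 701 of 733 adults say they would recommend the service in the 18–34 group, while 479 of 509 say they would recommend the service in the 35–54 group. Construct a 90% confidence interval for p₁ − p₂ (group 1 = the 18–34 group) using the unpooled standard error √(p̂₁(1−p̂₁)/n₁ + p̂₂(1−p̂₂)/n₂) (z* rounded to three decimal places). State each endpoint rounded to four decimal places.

p̂₁ = 0.95634, p̂₂ = 0.94106, so the observed difference is 0.01528.
Unpooled SE = √(p̂₁(1−p̂₁)/n₁ + p̂₂(1−p̂₂)/n₂) = √(0.000056958 + 0.000108969) = 0.012881.
z* = 1.645 at the 90% level. Margin = 1.645·0.012881 = 0.02119.
Interval: 0.01528 ± 0.02119 → (-0.0059, 0.0365).

(-0.0059, 0.0365)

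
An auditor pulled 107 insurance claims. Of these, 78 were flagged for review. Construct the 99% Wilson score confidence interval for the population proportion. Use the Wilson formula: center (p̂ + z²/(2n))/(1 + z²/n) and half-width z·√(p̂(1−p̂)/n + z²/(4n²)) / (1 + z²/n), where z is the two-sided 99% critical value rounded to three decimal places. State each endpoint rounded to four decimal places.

(0.6074, 0.8238)

Here p̂ = 78/107 = 0.72897 and z = 2.576 (z² = 6.635776).
Denominator 1 + z²/n = 1 + 6.635776/107 = 1.062017.
Center = (0.72897 + 0.031008)/1.062017 = 0.71560.
Radicand: p̂(1−p̂)/n + z²/(4n²) = 0.001846466 + 0.000144899 = 0.001991365.
Half-width = 2.576·√0.001991365/1.062017 = 0.10824.
Interval: 0.71560 ± 0.10824 → (0.6074, 0.8238).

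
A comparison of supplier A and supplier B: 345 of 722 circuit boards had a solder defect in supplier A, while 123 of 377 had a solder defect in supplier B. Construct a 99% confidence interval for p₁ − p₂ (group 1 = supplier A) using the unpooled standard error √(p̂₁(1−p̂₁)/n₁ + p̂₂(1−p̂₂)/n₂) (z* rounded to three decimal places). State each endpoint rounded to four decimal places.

p̂₁ = 345/722 = 0.47784, p̂₂ = 123/377 = 0.32626; p̂₁ − p̂₂ = 0.15158.
Unpooled SE = √(p̂₁(1−p̂₁)/n₁ + p̂₂(1−p̂₂)/n₂) = √(0.000345580 + 0.000583062) = 0.030474.
The 99% critical value is z* = 2.576. Margin of error = 0.07850.
So the interval runs from 0.0731 to 0.2301.

(0.0731, 0.2301)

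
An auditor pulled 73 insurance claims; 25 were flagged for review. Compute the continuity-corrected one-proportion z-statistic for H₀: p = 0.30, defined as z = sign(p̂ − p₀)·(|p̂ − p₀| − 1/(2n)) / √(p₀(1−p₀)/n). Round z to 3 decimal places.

With x = 25 successes in n = 73, p̂ = 0.34247. p̂ − p₀ = 0.042466.
Continuity correction 1/(2n) = 1/146 = 0.006849.
Corrected numerator: |0.042466| − 0.006849 = 0.035617.
Under H₀, SE = √(p₀(1−p₀)/n) = √(0.30·0.70/73) = √0.002876712 = 0.053635.
z = (+)0.035617/0.053635 = 0.664.

z = 0.664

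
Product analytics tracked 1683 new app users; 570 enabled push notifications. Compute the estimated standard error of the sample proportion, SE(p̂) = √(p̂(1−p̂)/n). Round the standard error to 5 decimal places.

SE = 0.01154

p̂ = 570/1683 = 0.33868.
p̂(1−p̂) = 0.33868·0.66132 = 0.223976.
SE = √(0.223976/1683) = 0.01154.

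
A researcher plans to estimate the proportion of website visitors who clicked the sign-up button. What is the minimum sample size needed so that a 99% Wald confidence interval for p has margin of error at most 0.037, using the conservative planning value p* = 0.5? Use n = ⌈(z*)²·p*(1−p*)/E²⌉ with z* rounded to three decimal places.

n = 1212

The 99% critical value is z* = 2.576.
p*(1−p*) = 0.2500.
(z*)²·p*(1−p*)/E² = 6.635776·0.2500/0.001369 = 1211.793.
⌈1211.793⌉ = 1212.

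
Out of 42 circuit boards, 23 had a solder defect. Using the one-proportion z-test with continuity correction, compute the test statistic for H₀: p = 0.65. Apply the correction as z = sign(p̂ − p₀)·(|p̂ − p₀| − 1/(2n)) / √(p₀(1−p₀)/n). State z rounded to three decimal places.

p̂ = 23/42 = 0.54762. p̂ − p₀ = -0.102381.
Continuity correction 1/(2n) = 1/84 = 0.011905.
Corrected numerator: |-0.102381| − 0.011905 = 0.090476.
Under H₀, SE = √(p₀(1−p₀)/n) = √(0.65·0.35/42) = √0.005416667 = 0.073598.
z = (−)0.090476/0.073598 = -1.229.

z = -1.229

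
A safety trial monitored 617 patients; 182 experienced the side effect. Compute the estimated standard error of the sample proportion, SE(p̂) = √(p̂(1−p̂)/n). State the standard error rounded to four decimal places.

p̂ = 182/617 = 0.29498.
p̂(1−p̂) = 0.207967.
SE = √(0.207967/617) = √0.000337062 = 0.0184.

SE = 0.0184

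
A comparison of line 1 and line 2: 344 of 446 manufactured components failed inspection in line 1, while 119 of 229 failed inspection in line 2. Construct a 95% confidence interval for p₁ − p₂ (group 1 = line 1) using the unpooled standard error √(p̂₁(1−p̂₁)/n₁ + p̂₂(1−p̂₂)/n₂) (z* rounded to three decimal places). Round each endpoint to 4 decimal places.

p̂₁ = 0.77130, p̂₂ = 0.51965, so the observed difference is 0.25165.
Unpooled SE = √(p̂₁(1−p̂₁)/n₁ + p̂₂(1−p̂₂)/n₂) = √(0.000395507 + 0.001090017) = 0.038542.
For 95% confidence, z* = 1.960. Margin of error = 0.07554.
CI: 0.25165 ± 0.07554 = (0.1761, 0.3272).

(0.1761, 0.3272)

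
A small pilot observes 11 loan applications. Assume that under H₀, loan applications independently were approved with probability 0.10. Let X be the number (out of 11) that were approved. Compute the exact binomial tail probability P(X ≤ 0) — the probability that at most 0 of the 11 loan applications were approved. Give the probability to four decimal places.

P = 0.3138

X ~ Binomial(n=11, p=0.10).
P(X ≤ 0) = C(11,0)·0.10^0·0.90^11.
= 0.313811 = 0.3138.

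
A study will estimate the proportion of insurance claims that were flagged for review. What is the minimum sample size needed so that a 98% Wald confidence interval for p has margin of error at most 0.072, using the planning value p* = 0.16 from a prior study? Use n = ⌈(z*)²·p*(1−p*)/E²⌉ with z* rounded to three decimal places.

n = 141

z* = 2.326 at the 98% level.
p*(1−p*) = 0.16·0.84 = 0.1344.
(z*)²·p*(1−p*)/E² = 5.410276·0.1344/0.005184 = 140.266.
Rounding up, n = 141.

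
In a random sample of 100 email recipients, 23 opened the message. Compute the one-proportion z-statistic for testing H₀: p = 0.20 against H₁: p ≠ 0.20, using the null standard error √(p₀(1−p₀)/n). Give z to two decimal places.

The sample proportion is 23/100 = 0.23000.
Under H₀, SE = √(p₀(1−p₀)/n) = √(0.20·0.80/100) = √0.001600000 = 0.040000.
z = (0.23000 − 0.20)/0.040000 = 0.03000/0.040000 = 0.75.

z = 0.75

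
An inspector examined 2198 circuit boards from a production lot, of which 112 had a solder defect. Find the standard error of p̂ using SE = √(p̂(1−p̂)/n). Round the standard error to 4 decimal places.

SE = 0.0047

With x = 112 successes in n = 2198, p̂ = 0.05096.
p̂(1−p̂) = 0.05096·0.94904 = 0.048363.
Dividing by n and taking the root: √0.000022003 = 0.0047.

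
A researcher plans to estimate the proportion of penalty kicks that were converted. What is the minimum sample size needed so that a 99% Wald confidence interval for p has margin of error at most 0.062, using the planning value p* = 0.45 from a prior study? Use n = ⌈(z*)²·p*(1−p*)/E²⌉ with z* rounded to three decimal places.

z* = 2.576 at the 99% level.
p*(1−p*) = 0.2475.
(z*)²·p*(1−p*)/E² = 6.635776·0.2475/0.003844 = 427.251.
⌈427.251⌉ = 428.

n = 428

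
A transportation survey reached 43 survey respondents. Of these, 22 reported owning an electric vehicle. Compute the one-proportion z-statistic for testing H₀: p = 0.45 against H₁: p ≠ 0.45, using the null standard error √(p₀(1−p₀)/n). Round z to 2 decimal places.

z = 0.81

The sample proportion is 22/43 = 0.51163.
Under H₀, SE = √(p₀(1−p₀)/n) = √(0.45·0.55/43) = √0.005755814 = 0.075867.
z = (p̂ − p₀)/SE = (0.51163 − 0.45)/0.075867 = 0.81.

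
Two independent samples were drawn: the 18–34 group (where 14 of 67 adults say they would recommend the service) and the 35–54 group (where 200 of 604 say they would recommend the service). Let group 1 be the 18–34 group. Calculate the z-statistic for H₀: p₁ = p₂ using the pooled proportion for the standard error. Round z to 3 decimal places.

z = -2.036

Sample proportions: p̂₁ = 14/67 = 0.20896 and p̂₂ = 200/604 = 0.33113.
Pooling: p̂ = 214/671 = 0.31893.
Pooled SE = √[0.2172126·0.01658100] ≈ 0.060013.
z = (p̂₁ − p̂₂)/SE = (0.20896 − 0.33113)/0.060013 = -0.12217/0.060013 = -2.036.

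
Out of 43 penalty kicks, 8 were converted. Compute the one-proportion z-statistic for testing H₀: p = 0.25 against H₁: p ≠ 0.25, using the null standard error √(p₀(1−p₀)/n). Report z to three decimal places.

The sample proportion is 8/43 = 0.18605.
SE₀ = √(0.25·0.75/43) = 0.066034.
z = (p̂ − p₀)/SE = (0.18605 − 0.25)/0.066034 = -0.968.

z = -0.968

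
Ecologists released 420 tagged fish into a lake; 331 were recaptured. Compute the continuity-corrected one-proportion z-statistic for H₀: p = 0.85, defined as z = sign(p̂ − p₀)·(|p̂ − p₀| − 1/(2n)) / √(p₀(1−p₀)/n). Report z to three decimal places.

z = -3.485

Sample proportion p̂ = 331/420 = 0.78810. p̂ − p₀ = -0.061905.
1/(2n) = 0.001190.
Corrected numerator: |-0.061905| − 0.001190 = 0.060715.
SE₀ = √(0.85·0.15/420) = 0.017423.
z = −0.060715/0.017423 = -3.485.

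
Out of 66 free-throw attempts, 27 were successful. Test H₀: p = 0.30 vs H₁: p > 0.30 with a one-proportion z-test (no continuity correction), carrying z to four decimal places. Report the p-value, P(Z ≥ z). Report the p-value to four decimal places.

p̂ = 27/66 = 0.40909.
Under H₀, SE = √(p₀(1−p₀)/n) = √(0.30·0.70/66) = √0.003181818 = 0.056408.
Test statistic (full precision, shown to 4 dp): z = (27/66 − 0.30)/SE₀ ≈ 1.9340.
From the standard normal, P(Z ≥ z) = 0.0266.

p-value = 0.0266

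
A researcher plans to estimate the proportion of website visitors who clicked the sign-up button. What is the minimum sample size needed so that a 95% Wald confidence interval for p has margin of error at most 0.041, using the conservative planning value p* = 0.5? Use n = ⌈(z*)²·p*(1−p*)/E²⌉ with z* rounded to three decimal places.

z* = 1.960 at the 95% level.
p*(1−p*) = 0.2500.
Required n before rounding: 3.841600 × 0.2500 / 0.041² = 571.327.
Rounding up, n = 572.

n = 572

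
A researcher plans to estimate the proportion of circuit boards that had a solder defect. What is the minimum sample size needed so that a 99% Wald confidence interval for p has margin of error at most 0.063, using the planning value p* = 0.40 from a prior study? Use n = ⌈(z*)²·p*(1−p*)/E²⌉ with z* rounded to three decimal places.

n = 402

For 99% confidence, z* = 2.576.
p*(1−p*) = 0.2400.
Required n before rounding: 6.635776 × 0.2400 / 0.063² = 401.256.
Rounding up, n = 402.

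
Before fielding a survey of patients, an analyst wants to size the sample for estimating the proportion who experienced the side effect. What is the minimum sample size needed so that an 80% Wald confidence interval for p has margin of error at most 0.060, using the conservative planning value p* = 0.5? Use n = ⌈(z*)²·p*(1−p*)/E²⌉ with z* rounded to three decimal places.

For 80% confidence, z* = 1.282.
p*(1−p*) = 0.50·0.50 = 0.2500.
(z*)²·p*(1−p*)/E² = 1.643524·0.2500/0.003600 = 114.134.
Rounding up, n = 115.

n = 115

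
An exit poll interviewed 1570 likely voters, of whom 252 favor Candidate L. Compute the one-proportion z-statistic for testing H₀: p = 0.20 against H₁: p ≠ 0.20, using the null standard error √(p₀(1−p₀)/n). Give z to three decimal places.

z = -3.912

p̂ = 252/1570 = 0.16051.
Null standard error: √(0.20·0.80/1570) = √0.000101911 = 0.010095.
z = (p̂ − p₀)/SE = (0.16051 − 0.20)/0.010095 = -3.912.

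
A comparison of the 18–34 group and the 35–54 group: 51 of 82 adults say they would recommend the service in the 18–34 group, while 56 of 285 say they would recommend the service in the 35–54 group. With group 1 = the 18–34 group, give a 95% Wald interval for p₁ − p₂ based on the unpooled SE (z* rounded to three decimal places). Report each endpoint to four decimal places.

p̂₁ = 0.62195, p̂₂ = 0.19649, so the observed difference is 0.42546.
SE = √(0.002867413 + 0.000553973) = √0.003421386 = 0.058493.
The 95% critical value is z* = 1.960. Margin of error = 0.11465.
Interval: 0.42546 ± 0.11465 → (0.3108, 0.5401).

(0.3108, 0.5401)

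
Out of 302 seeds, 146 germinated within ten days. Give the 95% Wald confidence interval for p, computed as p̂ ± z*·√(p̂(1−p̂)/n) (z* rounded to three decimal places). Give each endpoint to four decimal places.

(0.4271, 0.5398)

The sample proportion is 146/302 = 0.48344.
Standard error of p̂: √(0.249726/302) = √0.000826907 = 0.028756.
For 95% confidence, z* = 1.960.
Margin = 1.960·0.028756 = 0.05636.
So the interval runs from 0.4271 to 0.5398.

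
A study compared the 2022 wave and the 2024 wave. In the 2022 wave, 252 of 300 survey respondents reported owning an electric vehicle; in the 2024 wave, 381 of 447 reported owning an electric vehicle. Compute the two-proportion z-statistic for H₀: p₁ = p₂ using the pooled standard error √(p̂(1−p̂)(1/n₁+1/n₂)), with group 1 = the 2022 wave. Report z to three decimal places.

z = -0.460

Sample proportions: p̂₁ = 252/300 = 0.84000 and p̂₂ = 381/447 = 0.85235.
Pooled p̂ = (252+381)/(300+447) = 633/747 = 0.84739.
Pooled SE = √[0.1293205·0.00557047] ≈ 0.026840.
z = (p̂₁ − p̂₂)/SE = (0.84000 − 0.85235)/0.026840 = -0.01235/0.026840 = -0.460.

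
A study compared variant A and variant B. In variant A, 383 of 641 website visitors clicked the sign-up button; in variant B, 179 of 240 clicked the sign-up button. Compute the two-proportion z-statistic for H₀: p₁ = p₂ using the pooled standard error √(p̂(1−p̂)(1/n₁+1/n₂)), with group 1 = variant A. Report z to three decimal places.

z = -4.078

p̂₁ = 383/641 = 0.59750, p̂₂ = 179/240 = 0.74583.
Pooled p̂ = (383+179)/(641+240) = 562/881 = 0.63791.
Pooled SE = √[0.2309804·0.00572673] ≈ 0.036370.
z = -0.14833/0.036370 = -4.078.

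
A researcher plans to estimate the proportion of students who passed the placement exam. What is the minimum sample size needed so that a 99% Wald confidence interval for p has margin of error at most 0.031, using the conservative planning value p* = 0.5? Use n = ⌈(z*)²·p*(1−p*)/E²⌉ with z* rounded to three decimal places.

n = 1727

For 99% confidence, z* = 2.576.
p*(1−p*) = 0.2500.
(z*)²·p*(1−p*)/E² = 6.635776·0.2500/0.000961 = 1726.268.
⌈1726.268⌉ = 1727.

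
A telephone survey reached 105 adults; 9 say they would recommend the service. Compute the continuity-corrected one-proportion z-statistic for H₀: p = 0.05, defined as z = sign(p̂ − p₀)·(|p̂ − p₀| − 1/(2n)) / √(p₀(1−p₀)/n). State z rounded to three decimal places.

z = 1.455

The sample proportion is 9/105 = 0.08571. p̂ − p₀ = 0.035714.
Continuity correction 1/(2n) = 1/210 = 0.004762.
Corrected numerator: |0.035714| − 0.004762 = 0.030952.
Null standard error: √(0.05·0.95/105) = √0.000452381 = 0.021269.
z = (+)0.030952/0.021269 = 1.455.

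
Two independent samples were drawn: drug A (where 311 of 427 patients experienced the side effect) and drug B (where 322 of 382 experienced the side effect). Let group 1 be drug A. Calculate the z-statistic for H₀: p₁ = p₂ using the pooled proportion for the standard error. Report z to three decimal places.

p̂₁ = 311/427 = 0.72834, p̂₂ = 322/382 = 0.84293.
Pooling: p̂ = 633/809 = 0.78245.
SE = √[p̂(1−p̂)(1/n₁+1/n₂)] = √[0.78245·0.21755·(1/427+1/382)] ≈ 0.029056.
z = (p̂₁ − p̂₂)/SE = (0.72834 − 0.84293)/0.029056 = -0.11459/0.029056 = -3.944.

z = -3.944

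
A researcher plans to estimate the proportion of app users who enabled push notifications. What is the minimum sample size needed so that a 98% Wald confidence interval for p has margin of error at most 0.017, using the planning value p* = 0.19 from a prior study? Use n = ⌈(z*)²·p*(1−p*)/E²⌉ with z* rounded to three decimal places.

n = 2882

The 98% critical value is z* = 2.326.
p*(1−p*) = 0.19·0.81 = 0.1539.
Required n before rounding: 5.410276 × 0.1539 / 0.017² = 2881.112.
⌈2881.112⌉ = 2882.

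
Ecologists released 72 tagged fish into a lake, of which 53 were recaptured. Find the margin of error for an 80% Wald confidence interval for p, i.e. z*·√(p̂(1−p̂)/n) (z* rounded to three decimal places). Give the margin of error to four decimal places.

Sample proportion p̂ = 53/72 = 0.73611.
SE = √(p̂(1−p̂)/n) = √(0.194252/72) = 0.051942.
The 80% critical value is z* = 1.282.
ME = 1.282·0.051942 = 0.0666.

ME = 0.0666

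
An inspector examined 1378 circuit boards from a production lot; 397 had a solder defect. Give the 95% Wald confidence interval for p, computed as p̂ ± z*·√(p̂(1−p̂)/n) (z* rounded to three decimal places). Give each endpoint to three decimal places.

Sample proportion p̂ = 397/1378 = 0.28810.
Standard error of p̂: √(0.205098/1378) = √0.000148837 = 0.012200.
For 95% confidence, z* = 1.960.
Margin of error: 1.960 × 0.012200 = 0.02391.
So the interval runs from 0.264 to 0.312.

(0.264, 0.312)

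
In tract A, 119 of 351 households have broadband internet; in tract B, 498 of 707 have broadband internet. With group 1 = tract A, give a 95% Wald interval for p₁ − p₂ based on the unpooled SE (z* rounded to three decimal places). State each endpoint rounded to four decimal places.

(-0.4252, -0.3055)

p̂₁ = 119/351 = 0.33903, p̂₂ = 498/707 = 0.70438; p̂₁ − p̂₂ = -0.36535.
SE = √(0.000638430 + 0.000294522) = √0.000932952 = 0.030544.
The 95% critical value is z* = 1.960. Margin of error = 0.05987.
CI: -0.36535 ± 0.05987 = (-0.4252, -0.3055).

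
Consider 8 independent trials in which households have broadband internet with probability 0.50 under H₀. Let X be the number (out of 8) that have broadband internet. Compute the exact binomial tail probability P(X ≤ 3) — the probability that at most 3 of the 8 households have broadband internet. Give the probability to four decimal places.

X is binomial with n = 8 and p = 0.50.
P(X ≤ 3) = C(8,0)·0.50^0·0.50^8 + C(8,1)·0.50^1·0.50^7 + C(8,2)·0.50^2·0.50^6 + C(8,3)·0.50^3·0.50^5.
= 0.003906 + 0.031250 + 0.109375 + 0.218750 = 0.3633.

P = 0.3633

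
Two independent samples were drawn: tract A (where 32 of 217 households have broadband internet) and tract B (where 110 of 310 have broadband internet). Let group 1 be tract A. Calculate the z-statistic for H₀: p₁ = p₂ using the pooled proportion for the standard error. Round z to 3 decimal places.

z = -5.281

Sample proportions: p̂₁ = 32/217 = 0.14747 and p̂₂ = 110/310 = 0.35484.
Pooling: p̂ = 142/527 = 0.26945.
Pooled SE = √[0.1968466·0.00783410] ≈ 0.039270.
z = -0.20737/0.039270 = -5.281.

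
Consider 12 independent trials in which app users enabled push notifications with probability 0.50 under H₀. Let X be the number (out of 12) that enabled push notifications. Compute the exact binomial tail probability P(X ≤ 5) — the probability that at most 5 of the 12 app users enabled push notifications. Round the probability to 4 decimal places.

X ~ Binomial(n=12, p=0.50).
P(X ≤ 5) = Σ_{j=0}^{5} C(12,j)·0.50^j·0.50^{12−j}.
= 0.000244 + 0.002930 + 0.016113 + 0.053711 + 0.120850 + 0.193359 = 0.3872.

P = 0.3872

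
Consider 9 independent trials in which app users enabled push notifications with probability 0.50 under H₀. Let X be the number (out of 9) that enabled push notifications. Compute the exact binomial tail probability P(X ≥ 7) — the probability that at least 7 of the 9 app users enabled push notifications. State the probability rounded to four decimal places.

P = 0.0898

X is binomial with n = 9 and p = 0.50.
P(X ≥ 7) = C(9,7)·0.50^7·0.50^2 + C(9,8)·0.50^8·0.50^1 + C(9,9)·0.50^9·0.50^0.
= 0.070312 + 0.017578 + 0.001953 = 0.0898.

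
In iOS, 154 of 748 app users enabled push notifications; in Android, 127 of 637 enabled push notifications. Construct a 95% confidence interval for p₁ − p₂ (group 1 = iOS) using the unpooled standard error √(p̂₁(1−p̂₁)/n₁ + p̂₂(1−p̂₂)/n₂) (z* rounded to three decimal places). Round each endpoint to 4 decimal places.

(-0.0359, 0.0490)

p̂₁ = 154/748 = 0.20588, p̂₂ = 127/637 = 0.19937; p̂₁ − p̂₂ = 0.00651.
SE = √(0.000218576 + 0.000250585) = √0.000469161 = 0.021660.
For 95% confidence, z* = 1.960. Margin of error = 0.04245.
So the interval runs from -0.0359 to 0.0490.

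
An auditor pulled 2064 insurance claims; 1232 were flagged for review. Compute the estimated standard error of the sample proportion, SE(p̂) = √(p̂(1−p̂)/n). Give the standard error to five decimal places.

SE = 0.01080

p̂ = 1232/2064 = 0.59690.
p̂(1−p̂) = 0.240610.
SE = √(0.240610/2064) = √0.000116575 = 0.01080.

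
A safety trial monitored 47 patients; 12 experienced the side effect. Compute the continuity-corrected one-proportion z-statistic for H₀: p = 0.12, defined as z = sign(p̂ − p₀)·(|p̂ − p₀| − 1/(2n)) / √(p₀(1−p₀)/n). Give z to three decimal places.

z = 2.630

Sample proportion p̂ = 12/47 = 0.25532. p̂ − p₀ = 0.135319.
1/(2n) = 0.010638.
Corrected numerator: |0.135319| − 0.010638 = 0.124681.
Under H₀, SE = √(p₀(1−p₀)/n) = √(0.12·0.88/47) = √0.002246809 = 0.047401.
z = +0.124681/0.047401 = 2.630.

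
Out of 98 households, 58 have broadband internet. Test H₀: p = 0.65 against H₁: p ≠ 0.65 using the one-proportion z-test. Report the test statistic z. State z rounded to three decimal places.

p̂ = 58/98 = 0.59184.
Null standard error: √(0.65·0.35/98) = √0.002321429 = 0.048181.
z = (p̂ − p₀)/SE = (0.59184 − 0.65)/0.048181 = -1.207.

z = -1.207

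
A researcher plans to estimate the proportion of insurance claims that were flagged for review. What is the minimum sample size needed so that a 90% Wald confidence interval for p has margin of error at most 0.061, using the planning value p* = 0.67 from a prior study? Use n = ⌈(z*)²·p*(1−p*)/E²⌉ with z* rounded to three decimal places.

z* = 1.645 at the 90% level.
p*(1−p*) = 0.2211.
Required n before rounding: 2.706025 × 0.2211 / 0.061² = 160.791.
⌈160.791⌉ = 161.

n = 161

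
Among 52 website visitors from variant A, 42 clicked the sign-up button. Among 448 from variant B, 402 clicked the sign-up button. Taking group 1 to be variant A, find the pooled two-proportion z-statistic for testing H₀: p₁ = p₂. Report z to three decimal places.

p̂₁ = 42/52 = 0.80769, p̂₂ = 402/448 = 0.89732.
Pooled p̂ = (42+402)/(52+448) = 444/500 = 0.88800.
SE = √[p̂(1−p̂)(1/n₁+1/n₂)] = √[0.88800·0.11200·(1/52+1/448)] ≈ 0.046202.
z = (p̂₁ − p̂₂)/SE = (0.80769 − 0.89732)/0.046202 = -0.08963/0.046202 = -1.940.

z = -1.940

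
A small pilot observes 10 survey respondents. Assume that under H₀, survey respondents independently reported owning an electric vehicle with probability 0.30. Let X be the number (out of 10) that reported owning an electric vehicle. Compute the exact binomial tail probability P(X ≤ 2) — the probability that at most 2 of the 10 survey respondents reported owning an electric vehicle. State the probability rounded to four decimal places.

X is binomial with n = 10 and p = 0.30.
P(X ≤ 2) = C(10,0)·0.30^0·0.70^10 + C(10,1)·0.30^1·0.70^9 + C(10,2)·0.30^2·0.70^8.
= 0.028248 + 0.121061 + 0.233474 = 0.3828.

P = 0.3828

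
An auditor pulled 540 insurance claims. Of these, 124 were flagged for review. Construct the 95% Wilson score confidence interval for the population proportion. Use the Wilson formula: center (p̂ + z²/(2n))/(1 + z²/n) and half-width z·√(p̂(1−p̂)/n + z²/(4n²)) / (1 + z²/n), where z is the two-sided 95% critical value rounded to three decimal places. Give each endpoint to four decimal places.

p̂ = 124/540 = 0.22963; z = 1.960, so z² = 3.841600.
1 + z²/n = 1.007114.
Center = (0.22963 + 0.003557)/1.007114 = 0.23154.
Radicand: p̂(1−p̂)/n + z²/(4n²) = 0.000327592 + 0.000003294 = 0.000330886.
Half-width = 1.960·√0.000330886/1.007114 = 0.03540.
Interval: 0.23154 ± 0.03540 → (0.1961, 0.2669).

(0.1961, 0.2669)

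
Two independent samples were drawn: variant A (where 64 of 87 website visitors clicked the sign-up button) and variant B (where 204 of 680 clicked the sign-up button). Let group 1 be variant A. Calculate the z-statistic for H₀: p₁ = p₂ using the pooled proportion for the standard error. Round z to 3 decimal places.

z = 8.024

p̂₁ = 64/87 = 0.73563, p̂₂ = 204/680 = 0.30000.
Pooling: p̂ = 268/767 = 0.34941.
Pooled SE = √[0.2273236·0.01296484] ≈ 0.054288.
z = (p̂₁ − p̂₂)/SE = (0.73563 − 0.30000)/0.054288 = 0.43563/0.054288 = 8.024.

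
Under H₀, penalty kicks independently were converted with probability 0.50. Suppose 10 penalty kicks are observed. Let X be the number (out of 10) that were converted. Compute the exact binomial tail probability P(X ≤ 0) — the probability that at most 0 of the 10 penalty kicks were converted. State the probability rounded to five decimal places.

X is binomial with n = 10 and p = 0.50.
P(X ≤ 0) = C(10,0)·0.50^0·0.50^10.
= 0.000977 = 0.00098.

P = 0.00098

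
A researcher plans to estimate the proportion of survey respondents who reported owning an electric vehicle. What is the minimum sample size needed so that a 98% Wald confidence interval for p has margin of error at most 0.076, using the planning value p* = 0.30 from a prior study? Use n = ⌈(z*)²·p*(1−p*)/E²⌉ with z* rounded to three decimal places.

n = 197

z* = 2.326 at the 98% level.
p*(1−p*) = 0.30·0.70 = 0.2100.
Required n before rounding: 5.410276 × 0.2100 / 0.076² = 196.703.
Rounding up, n = 197.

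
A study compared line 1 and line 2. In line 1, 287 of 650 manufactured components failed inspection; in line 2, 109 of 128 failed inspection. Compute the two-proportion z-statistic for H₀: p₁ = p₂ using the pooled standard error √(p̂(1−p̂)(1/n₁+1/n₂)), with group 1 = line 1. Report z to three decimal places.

p̂₁ = 287/650 = 0.44154, p̂₂ = 109/128 = 0.85156.
Pooled p̂ = (287+109)/(650+128) = 396/778 = 0.50900.
Pooled SE = √[0.2499190·0.00935096] ≈ 0.048342.
z = -0.41002/0.048342 = -8.482.

z = -8.482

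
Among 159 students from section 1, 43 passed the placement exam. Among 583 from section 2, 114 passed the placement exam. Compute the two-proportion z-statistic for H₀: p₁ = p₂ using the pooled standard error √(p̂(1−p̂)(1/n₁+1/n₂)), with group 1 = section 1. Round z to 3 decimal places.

z = 2.050

p̂₁ = 43/159 = 0.27044, p̂₂ = 114/583 = 0.19554.
Pooling: p̂ = 157/742 = 0.21159.
Pooled SE = √[0.1668198·0.00800457] ≈ 0.036542.
z = (p̂₁ − p̂₂)/SE = (0.27044 − 0.19554)/0.036542 = 0.07490/0.036542 = 2.050.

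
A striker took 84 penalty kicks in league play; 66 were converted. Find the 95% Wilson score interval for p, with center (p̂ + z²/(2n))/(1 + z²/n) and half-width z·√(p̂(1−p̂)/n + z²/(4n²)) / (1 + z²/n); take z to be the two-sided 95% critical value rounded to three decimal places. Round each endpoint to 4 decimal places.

p̂ = 66/84 = 0.78571; z = 1.960, so z² = 3.841600.
Denominator 1 + z²/n = 1 + 3.841600/84 = 1.045733.
Center = (0.78571 + 0.022867)/1.045733 = 0.77322.
Radicand: p̂(1−p̂)/n + z²/(4n²) = 0.002004373 + 0.000136111 = 0.002140484.
Half-width = z·√(radicand)/denom = 1.960·0.046265/1.045733 = 0.08671.
So the interval runs from 0.6865 to 0.8599.

(0.6865, 0.8599)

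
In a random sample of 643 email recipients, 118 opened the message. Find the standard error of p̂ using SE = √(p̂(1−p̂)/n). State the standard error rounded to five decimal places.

With x = 118 successes in n = 643, p̂ = 0.18351.
p̂(1−p̂) = 0.149834.
SE = √(0.149834/643) = 0.01527.

SE = 0.01527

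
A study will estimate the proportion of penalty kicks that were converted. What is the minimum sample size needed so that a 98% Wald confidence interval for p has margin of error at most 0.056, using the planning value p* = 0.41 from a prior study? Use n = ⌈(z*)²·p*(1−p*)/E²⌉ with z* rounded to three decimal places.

z* = 2.326 at the 98% level.
p*(1−p*) = 0.2419.
Required n before rounding: 5.410276 × 0.2419 / 0.056² = 417.330.
Rounding up, n = 418.

n = 418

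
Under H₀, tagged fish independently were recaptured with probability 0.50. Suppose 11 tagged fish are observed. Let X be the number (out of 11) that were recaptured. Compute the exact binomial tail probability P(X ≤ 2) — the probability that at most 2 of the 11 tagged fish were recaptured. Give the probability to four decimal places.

P = 0.0327

X is binomial with n = 11 and p = 0.50.
P(X ≤ 2) = C(11,0)·0.50^0·0.50^11 + C(11,1)·0.50^1·0.50^10 + C(11,2)·0.50^2·0.50^9.
= 0.000488 + 0.005371 + 0.026855 = 0.0327.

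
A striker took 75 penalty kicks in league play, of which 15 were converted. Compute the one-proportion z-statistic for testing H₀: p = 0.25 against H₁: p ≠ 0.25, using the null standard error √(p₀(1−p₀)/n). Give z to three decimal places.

z = -1.000

The sample proportion is 15/75 = 0.20000.
Null standard error: √(0.25·0.75/75) = √0.002500000 = 0.050000.
z = (0.20000 − 0.25)/0.050000 = -0.05000/0.050000 = -1.000.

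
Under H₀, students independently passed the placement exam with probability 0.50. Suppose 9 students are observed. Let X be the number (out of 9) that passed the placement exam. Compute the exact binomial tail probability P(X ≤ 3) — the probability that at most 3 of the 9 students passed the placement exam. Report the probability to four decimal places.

P = 0.2539

X is binomial with n = 9 and p = 0.50.
P(X ≤ 3) = C(9,0)·0.50^0·0.50^9 + C(9,1)·0.50^1·0.50^8 + C(9,2)·0.50^2·0.50^7 + C(9,3)·0.50^3·0.50^6.
= 0.001953 + 0.017578 + 0.070312 + 0.164062 = 0.2539.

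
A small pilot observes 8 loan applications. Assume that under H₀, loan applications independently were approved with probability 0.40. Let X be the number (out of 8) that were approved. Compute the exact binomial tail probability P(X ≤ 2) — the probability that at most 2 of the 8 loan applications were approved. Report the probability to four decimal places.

P = 0.3154

X is binomial with n = 8 and p = 0.40.
P(X ≤ 2) = C(8,0)·0.40^0·0.60^8 + C(8,1)·0.40^1·0.60^7 + C(8,2)·0.40^2·0.60^6.
= 0.016796 + 0.089580 + 0.209019 = 0.3154.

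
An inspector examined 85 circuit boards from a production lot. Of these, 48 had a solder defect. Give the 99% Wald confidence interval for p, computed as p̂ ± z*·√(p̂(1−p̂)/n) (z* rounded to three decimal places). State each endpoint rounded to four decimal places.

Sample proportion p̂ = 48/85 = 0.56471.
SE = √(p̂(1−p̂)/n) = √(0.245813/85) = 0.053777.
z* = 2.576 at the 99% level.
Margin = 2.576·0.053777 = 0.13853.
Interval: 0.56471 ± 0.13853 → (0.4262, 0.7032).

(0.4262, 0.7032)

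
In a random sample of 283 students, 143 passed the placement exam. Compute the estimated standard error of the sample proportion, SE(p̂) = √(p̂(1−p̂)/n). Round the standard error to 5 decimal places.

With x = 143 successes in n = 283, p̂ = 0.50530.
p̂(1−p̂) = 0.249972.
SE = √(0.249972/283) = 0.02972.

SE = 0.02972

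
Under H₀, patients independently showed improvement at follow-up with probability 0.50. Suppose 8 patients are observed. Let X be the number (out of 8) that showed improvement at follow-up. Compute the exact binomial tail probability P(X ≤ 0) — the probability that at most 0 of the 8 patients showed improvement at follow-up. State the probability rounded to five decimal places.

P = 0.00391

X ~ Binomial(n=8, p=0.50).
P(X ≤ 0) = C(8,0)·0.50^0·0.50^8.
= 0.003906 = 0.00391.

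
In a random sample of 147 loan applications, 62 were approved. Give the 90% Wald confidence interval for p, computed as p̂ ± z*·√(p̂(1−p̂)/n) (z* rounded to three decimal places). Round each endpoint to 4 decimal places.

With x = 62 successes in n = 147, p̂ = 0.42177.
SE(p̂) = √(0.42177·0.57823/147) = 0.040731.
For 90% confidence, z* = 1.645.
Margin = 1.645·0.040731 = 0.06700.
So the interval runs from 0.3548 to 0.4888.

(0.3548, 0.4888)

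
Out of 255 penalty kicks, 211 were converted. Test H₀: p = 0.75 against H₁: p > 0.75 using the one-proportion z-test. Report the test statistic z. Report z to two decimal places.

z = 2.86

With x = 211 successes in n = 255, p̂ = 0.82745.
Under H₀, SE = √(p₀(1−p₀)/n) = √(0.75·0.25/255) = √0.000735294 = 0.027116.
z = (p̂ − p₀)/SE = (0.82745 − 0.75)/0.027116 = 2.86.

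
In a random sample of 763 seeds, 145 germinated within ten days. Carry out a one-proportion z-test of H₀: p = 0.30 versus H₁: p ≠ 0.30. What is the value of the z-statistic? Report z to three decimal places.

z = -6.628

The sample proportion is 145/763 = 0.19004.
Null standard error: √(0.30·0.70/763) = √0.000275229 = 0.016590.
z = (0.19004 − 0.30)/0.016590 = -0.10996/0.016590 = -6.628.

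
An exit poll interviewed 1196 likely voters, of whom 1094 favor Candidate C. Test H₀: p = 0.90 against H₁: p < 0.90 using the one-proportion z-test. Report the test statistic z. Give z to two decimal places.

Sample proportion p̂ = 1094/1196 = 0.91472.
SE₀ = √(0.90·0.10/1196) = 0.008675.
Test statistic: z = 0.01472/0.008675 = 1.70.

z = 1.70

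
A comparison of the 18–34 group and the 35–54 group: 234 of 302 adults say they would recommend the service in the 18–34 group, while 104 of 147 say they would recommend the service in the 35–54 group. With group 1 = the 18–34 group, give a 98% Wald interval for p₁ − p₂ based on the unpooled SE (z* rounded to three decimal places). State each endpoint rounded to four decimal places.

p̂₁ = 0.77483, p̂₂ = 0.70748, so the observed difference is 0.06735.
Unpooled SE = √(p̂₁(1−p̂₁)/n₁ + p̂₂(1−p̂₂)/n₂) = √(0.000577702 + 0.001407829) = 0.044559.
The 98% critical value is z* = 2.326. Margin of error = 0.10364.
So the interval runs from -0.0363 to 0.1710.

(-0.0363, 0.1710)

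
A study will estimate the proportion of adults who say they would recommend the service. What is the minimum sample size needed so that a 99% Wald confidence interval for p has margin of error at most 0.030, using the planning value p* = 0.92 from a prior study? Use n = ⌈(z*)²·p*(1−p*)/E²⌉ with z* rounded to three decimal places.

n = 543

For 99% confidence, z* = 2.576.
p*(1−p*) = 0.92·0.08 = 0.0736.
(z*)²·p*(1−p*)/E² = 6.635776·0.0736/0.000900 = 542.659.
⌈542.659⌉ = 543.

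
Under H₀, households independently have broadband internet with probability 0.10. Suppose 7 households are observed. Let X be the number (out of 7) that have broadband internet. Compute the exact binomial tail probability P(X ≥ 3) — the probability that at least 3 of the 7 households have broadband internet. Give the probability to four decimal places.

X is binomial with n = 7 and p = 0.10.
P(X ≥ 3) = Σ_{j=3}^{7} C(7,j)·0.10^j·0.90^{7−j}.
= 0.022964 + 0.002552 + 0.000170 + 0.000006 + 0.000000 = 0.0257.

P = 0.0257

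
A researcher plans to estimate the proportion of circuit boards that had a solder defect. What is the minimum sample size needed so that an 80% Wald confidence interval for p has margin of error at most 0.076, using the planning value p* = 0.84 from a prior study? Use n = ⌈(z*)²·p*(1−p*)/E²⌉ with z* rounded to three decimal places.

n = 39

For 80% confidence, z* = 1.282.
p*(1−p*) = 0.1344.
(z*)²·p*(1−p*)/E² = 1.643524·0.1344/0.005776 = 38.243.
Rounding up, n = 39.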